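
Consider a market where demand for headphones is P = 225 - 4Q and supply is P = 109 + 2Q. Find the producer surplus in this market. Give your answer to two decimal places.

373.78

Setting demand equal to supply, 116 = 6Q, so Q* = 19.3333 and P* = 147.6667.
PS is the area between P* and the supply curve from 0 to Q*: (1/2)(19.3333)(38.6667) = 373.7778.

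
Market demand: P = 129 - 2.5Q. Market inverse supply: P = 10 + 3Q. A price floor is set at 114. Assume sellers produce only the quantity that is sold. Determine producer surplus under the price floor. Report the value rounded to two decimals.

Without the control, 129 - 2.5Q = 10 + 3Q so Q* = 21.6364 and P* = 74.9091.
At the floor price 114, quantity demanded is (129 - 114)/2.5 = 6; demand is the short side, so Q = 6 trades at P = 114.
The supply price at Q = 6 is 28. PS is the trapezoid between 114 and supply over [0, 6]: (1/2)[(114 - 10) + (114 - 28)](6) = 570.

570.00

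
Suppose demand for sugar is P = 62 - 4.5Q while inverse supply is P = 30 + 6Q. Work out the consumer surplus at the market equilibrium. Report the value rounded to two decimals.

20.90

Equilibrium: 62 - 4.5Q = 30 + 6Q, so Q* = 3.0476 and P* = 48.2857.
The demand choke price is 62, so CS = (1/2)(Q*)(62 - P*) = (1/2)(3.0476)(13.7143) = 20.898.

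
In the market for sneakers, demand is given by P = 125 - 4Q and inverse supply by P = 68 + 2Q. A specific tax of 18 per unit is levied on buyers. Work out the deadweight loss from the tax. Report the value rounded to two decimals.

27.00

Without the tax, 125 - 4Q = 68 + 2Q so Q* = 9.5 and P* = 87.
With the tax, buyers' net willingness to pay falls by 18: (125 - 18) - 4Q = 68 + 2Q, so Q_t = 6.5. Buyers pay P_b = 99; sellers receive P_s = P_b - 18 = 81.
Deadweight loss is the triangle between the curves from Q_t to Q*: (1/2)(9.5 - 6.5)(18) = 27.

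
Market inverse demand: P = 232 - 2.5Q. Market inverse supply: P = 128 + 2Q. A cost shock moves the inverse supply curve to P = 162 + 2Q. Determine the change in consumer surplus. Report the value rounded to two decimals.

-365.19

Initial equilibrium: Q_0 = 23.1111, P_0 = 174.2222; CS_0 = (1/2)(23.1111)(57.7778) = 667.6543, PS_0 = (1/2)(23.1111)(46.2222) = 534.1235.
New equilibrium: 232 - 2.5Q = 162 + 2Q gives Q_1 = 15.5556, P_1 = 193.1111; CS_1 = 302.4691, PS_1 = 241.9753.
Change in consumer surplus = 302.4691 - 667.6543 = -365.1852.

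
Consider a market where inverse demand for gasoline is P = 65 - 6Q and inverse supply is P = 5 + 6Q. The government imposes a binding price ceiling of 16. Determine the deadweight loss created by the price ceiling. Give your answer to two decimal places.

60.17

Free-market equilibrium: 65 - 6Q = 5 + 6Q gives Q* = 5, P* = 35.
At P = 16, sellers supply (16 - 5)/6 = 1.8333 while buyers want more, so the quantity traded is 1.8333 at price 16.
At Q = 1.8333 the demand price is 54 and the supply price is 16. Deadweight loss is the triangle between the curves from 1.8333 to 5: (1/2)(54 - 16)(5 - 1.8333) = 60.1667.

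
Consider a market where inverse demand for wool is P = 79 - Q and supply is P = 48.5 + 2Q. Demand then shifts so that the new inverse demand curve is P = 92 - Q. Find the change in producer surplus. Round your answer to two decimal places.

Initial equilibrium: Q_0 = 10.1667, P_0 = 68.8333; CS_0 = (1/2)(10.1667)(10.1667) = 51.6806, PS_0 = (1/2)(10.1667)(20.3333) = 103.3611.
New equilibrium: 92 - Q = 48.5 + 2Q gives Q_1 = 14.5, P_1 = 77.5; CS_1 = 105.125, PS_1 = 210.25.
Change in producer surplus = 210.25 - 103.3611 = 106.8889.

106.89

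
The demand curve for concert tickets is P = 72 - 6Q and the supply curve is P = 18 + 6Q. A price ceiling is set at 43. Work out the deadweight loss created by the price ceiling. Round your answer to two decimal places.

0.67

Free-market equilibrium: 72 - 6Q = 18 + 6Q gives Q* = 4.5, P* = 45.
At P = 43, sellers supply (43 - 18)/6 = 4.1667 while buyers want more, so the quantity traded is 4.1667 at price 43.
At Q = 4.1667 the demand price is 47 and the supply price is 43. Deadweight loss is the triangle between the curves from 4.1667 to 4.5: (1/2)(47 - 43)(4.5 - 4.1667) = 0.6667.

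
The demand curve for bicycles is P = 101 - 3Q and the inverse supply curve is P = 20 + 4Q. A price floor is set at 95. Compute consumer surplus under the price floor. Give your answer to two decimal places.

Free-market equilibrium: 101 - 3Q = 20 + 4Q gives Q* = 11.5714, P* = 66.2857.
At the floor price 95, quantity demanded is (101 - 95)/3 = 2; demand is the short side, so Q = 2 trades at P = 95.
CS is the triangle under demand above 95: (1/2)(2)(101 - 95) = 6.

6.00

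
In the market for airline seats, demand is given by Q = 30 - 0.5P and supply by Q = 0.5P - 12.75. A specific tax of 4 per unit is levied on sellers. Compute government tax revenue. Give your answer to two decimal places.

Rewriting demand in inverse form: P = 60 - 2Q.
Rewriting supply in inverse form: P = 25.5 + 2Q.
Pre-tax equilibrium: 60 - 2Q = 25.5 + 2Q gives Q* = 8.625, P* = 42.75.
With the tax, sellers need 4 more per unit: 60 - 2Q = 25.5 + 2Q + 4, so Q_t = 7.625. Buyers pay P_b = 44.75; sellers receive P_s = P_b - 4 = 40.75.
Tax revenue = t x Q_t = 4 x 7.625 = 30.5.

30.50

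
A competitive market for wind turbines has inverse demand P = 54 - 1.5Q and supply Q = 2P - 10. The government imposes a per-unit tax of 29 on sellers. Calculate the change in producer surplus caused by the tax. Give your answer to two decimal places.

Rewriting supply in inverse form: P = 5 + 0.5Q.
Pre-tax equilibrium: 54 - 1.5Q = 5 + 0.5Q gives Q* = 24.5, P* = 17.25.
A tax on sellers shifts supply up by 29: 54 - 1.5Q = 5 + 0.5Q + 29, so Q_t = 10. Buyers pay P_b = 39; sellers receive P_s = P_b - 29 = 10.
PS falls from (1/2)(24.5)(12.25) = 150.0625 to (1/2)(10)(5) = 25, a change of -125.0625.

-125.06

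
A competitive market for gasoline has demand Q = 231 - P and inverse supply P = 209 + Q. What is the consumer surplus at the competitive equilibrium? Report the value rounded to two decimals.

Rewriting demand in inverse form: P = 231 - Q.
Setting demand equal to supply, 22 = 2Q, so Q* = 11 and P* = 220.
The demand choke price is 231, so CS = (1/2)(Q*)(231 - P*) = (1/2)(11)(11) = 60.5.

60.50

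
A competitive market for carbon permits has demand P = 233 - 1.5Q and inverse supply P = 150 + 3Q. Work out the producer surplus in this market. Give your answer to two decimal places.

510.30

Setting demand equal to supply, 83 = 4.5Q, so Q* = 18.4444 and P* = 205.3333.
PS is the area between P* and the supply curve from 0 to Q*: (1/2)(18.4444)(55.3333) = 510.2963.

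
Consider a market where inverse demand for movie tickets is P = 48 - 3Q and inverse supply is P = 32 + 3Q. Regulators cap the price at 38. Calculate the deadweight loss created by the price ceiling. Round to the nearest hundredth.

1.33

Free-market equilibrium: 48 - 3Q = 32 + 3Q gives Q* = 2.6667, P* = 40.
At the ceiling price 38, quantity supplied is (38 - 32)/3 = 2; supply is the short side, so Q = 2 trades at P = 38.
At Q = 2 the demand price is 42 and the supply price is 38. Deadweight loss is the triangle between the curves from 2 to 2.6667: (1/2)(42 - 38)(2.6667 - 2) = 1.3333.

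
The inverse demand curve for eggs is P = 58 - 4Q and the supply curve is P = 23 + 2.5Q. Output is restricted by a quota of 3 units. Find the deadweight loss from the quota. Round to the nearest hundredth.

18.48

Unrestricted equilibrium: Q* = (58 - 23)/(4 + 2.5) = 5.3846.
At Q = 3 the demand price is 58 - 4(3) = 46 and the supply price is 23 + 2.5(3) = 30.5.
DWL = (1/2)(gap between curves at 3) x (Q* - 3) = (1/2)(15.5)(2.3846) = 18.4808.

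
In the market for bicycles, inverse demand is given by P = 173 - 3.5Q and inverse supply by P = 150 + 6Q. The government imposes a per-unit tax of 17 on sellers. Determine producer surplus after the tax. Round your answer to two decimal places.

Pre-tax equilibrium: 173 - 3.5Q = 150 + 6Q gives Q* = 2.4211, P* = 164.5263.
With the tax, sellers need 17 more per unit: 173 - 3.5Q = 150 + 6Q + 17, so Q_t = 0.6316. Buyers pay P_b = 170.7895; sellers receive P_s = P_b - 17 = 153.7895.
PS = (1/2)(Q_t)(P_s - 150) = (1/2)(0.6316)(3.7895) = 1.1967.

1.20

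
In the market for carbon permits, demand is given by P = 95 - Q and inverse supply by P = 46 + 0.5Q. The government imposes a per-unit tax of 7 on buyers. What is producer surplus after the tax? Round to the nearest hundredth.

196.00

Without the tax, 95 - Q = 46 + 0.5Q so Q* = 32.6667 and P* = 62.3333.
A tax on buyers shifts demand down by 7: (95 - 7) - Q = 46 + 0.5Q, so Q_t = 28. Buyers pay P_b = 67; sellers receive P_s = P_b - 7 = 60.
Producer surplus is the triangle above supply below P_s: (1/2)(28)(60 - 46) = 196.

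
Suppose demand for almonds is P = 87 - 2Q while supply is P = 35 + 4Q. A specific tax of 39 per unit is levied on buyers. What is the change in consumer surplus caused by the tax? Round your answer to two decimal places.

-70.42

Pre-tax equilibrium: 87 - 2Q = 35 + 4Q gives Q* = 8.6667, P* = 69.6667.
A tax on buyers shifts demand down by 39: (87 - 39) - 2Q = 35 + 4Q, so Q_t = 2.1667. Buyers pay P_b = 82.6667; sellers receive P_s = P_b - 39 = 43.6667.
CS falls from (1/2)(8.6667)(17.3333) = 75.1111 to (1/2)(2.1667)(4.3333) = 4.6944, a change of -70.4167.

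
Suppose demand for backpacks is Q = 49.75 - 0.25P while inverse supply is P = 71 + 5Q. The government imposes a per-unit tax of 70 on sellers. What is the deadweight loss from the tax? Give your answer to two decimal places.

Rewriting demand in inverse form: P = 199 - 4Q.
Without the tax, 199 - 4Q = 71 + 5Q so Q* = 14.2222 and P* = 142.1111.
With the tax, sellers need 70 more per unit: 199 - 4Q = 71 + 5Q + 70, so Q_t = 6.4444. Buyers pay P_b = 173.2222; sellers receive P_s = P_b - 70 = 103.2222.
Deadweight loss is the triangle between the curves from Q_t to Q*: (1/2)(14.2222 - 6.4444)(70) = 272.2222.

272.22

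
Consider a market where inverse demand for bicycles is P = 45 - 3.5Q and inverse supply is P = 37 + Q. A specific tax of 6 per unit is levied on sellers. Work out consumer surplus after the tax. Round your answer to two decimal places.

0.35

Without the tax, 45 - 3.5Q = 37 + Q so Q* = 1.7778 and P* = 38.7778.
With the tax, sellers need 6 more per unit: 45 - 3.5Q = 37 + Q + 6, so Q_t = 0.4444. Buyers pay P_b = 43.4444; sellers receive P_s = P_b - 6 = 37.4444.
CS = (1/2)(Q_t)(45 - P_b) = (1/2)(0.4444)(1.5556) = 0.3457.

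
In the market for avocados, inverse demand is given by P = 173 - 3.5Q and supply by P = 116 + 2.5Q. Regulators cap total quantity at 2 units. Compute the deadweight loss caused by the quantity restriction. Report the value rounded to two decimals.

168.75

Unrestricted equilibrium: Q* = (173 - 116)/(3.5 + 2.5) = 9.5.
At Q = 2 the demand price is 173 - 3.5(2) = 166 and the supply price is 116 + 2.5(2) = 121.
Deadweight loss is the triangle between the curves from 2 to 9.5: (1/2)(166 - 121)(9.5 - 2) = 168.75.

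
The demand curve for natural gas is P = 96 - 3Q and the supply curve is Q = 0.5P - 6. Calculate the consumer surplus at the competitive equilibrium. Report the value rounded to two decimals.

423.36

Rewriting supply in inverse form: P = 12 + 2Q.
Set 96 - 3Q = 12 + 2Q, which gives 84 = 5Q, so Q* = 16.8 and P* = 96 - 3(16.8) = 45.6.
CS is the area between the demand curve and P* from 0 to Q*: (1/2)(16.8)(50.4) = 423.36.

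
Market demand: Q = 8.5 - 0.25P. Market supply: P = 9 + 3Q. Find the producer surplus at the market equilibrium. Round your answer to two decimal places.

Rewriting demand in inverse form: P = 34 - 4Q.
Equilibrium: 34 - 4Q = 9 + 3Q, so Q* = 3.5714 and P* = 19.7143.
The supply curve's price intercept is 9, so PS = (1/2)(Q*)(P* - 9) = (1/2)(3.5714)(10.7143) = 19.1327.

19.13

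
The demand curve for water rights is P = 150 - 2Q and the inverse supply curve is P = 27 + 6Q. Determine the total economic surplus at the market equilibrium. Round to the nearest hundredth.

Setting demand equal to supply, 123 = 8Q, so Q* = 15.375 and P* = 119.25.
CS = (1/2)(15.375)(30.75) = 236.3906 and PS = (1/2)(15.375)(92.25) = 709.1719, so total surplus = 945.5625.

945.56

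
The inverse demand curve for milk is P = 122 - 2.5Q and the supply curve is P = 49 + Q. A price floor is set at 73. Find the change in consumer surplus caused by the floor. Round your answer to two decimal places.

Without the control, 122 - 2.5Q = 49 + Q so Q* = 20.8571 and P* = 69.8571.
At the floor price 73, quantity demanded is (122 - 73)/2.5 = 19.6; demand is the short side, so Q = 19.6 trades at P = 73.
CS goes from (1/2)(20.8571)(52.1429) = 543.7755 to 480.2 (computed as (122 - 73)(19.6) - (1/2)(2.5)(19.6)^2), a change of -63.5755.

-63.58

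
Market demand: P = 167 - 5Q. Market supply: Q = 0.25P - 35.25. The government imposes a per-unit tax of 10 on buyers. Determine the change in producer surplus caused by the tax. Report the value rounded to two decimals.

-10.37

Rewriting supply in inverse form: P = 141 + 4Q.
Without the tax, 167 - 5Q = 141 + 4Q so Q* = 2.8889 and P* = 152.5556.
With the tax, buyers' net willingness to pay falls by 10: (167 - 10) - 5Q = 141 + 4Q, so Q_t = 1.7778. Buyers pay P_b = 158.1111; sellers receive P_s = P_b - 10 = 148.1111.
Producers lose the trapezoid between P_s and P* out to Q_t plus the triangle from Q_t to Q*: change in PS = 6.321 - 16.6914 = -10.3704.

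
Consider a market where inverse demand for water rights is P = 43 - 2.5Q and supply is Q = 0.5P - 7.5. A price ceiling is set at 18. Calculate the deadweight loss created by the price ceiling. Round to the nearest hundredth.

Rewriting supply in inverse form: P = 15 + 2Q.
Free-market equilibrium: 43 - 2.5Q = 15 + 2Q gives Q* = 6.2222, P* = 27.4444.
At the ceiling price 18, quantity supplied is (18 - 15)/2 = 1.5; supply is the short side, so Q = 1.5 trades at P = 18.
The lost-trades triangle has base Q* - 1.5 = 4.7222 and height equal to the gap between the curves at Q = 1.5, which is 39.25 - 18 = 21.25. DWL = (1/2)(4.7222)(21.25) = 50.1736.

50.17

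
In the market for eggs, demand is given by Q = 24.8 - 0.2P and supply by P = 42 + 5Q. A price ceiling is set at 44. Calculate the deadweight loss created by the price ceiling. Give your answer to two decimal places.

Rewriting demand in inverse form: P = 124 - 5Q.
Free-market equilibrium: 124 - 5Q = 42 + 5Q gives Q* = 8.2, P* = 83.
At P = 44, sellers supply (44 - 42)/5 = 0.4 while buyers want more, so the quantity traded is 0.4 at price 44.
At Q = 0.4 the demand price is 122 and the supply price is 44. Deadweight loss is the triangle between the curves from 0.4 to 8.2: (1/2)(122 - 44)(8.2 - 0.4) = 304.2.

304.20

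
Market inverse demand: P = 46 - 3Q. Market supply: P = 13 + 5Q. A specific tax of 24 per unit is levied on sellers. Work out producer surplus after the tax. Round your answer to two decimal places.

Pre-tax equilibrium: 46 - 3Q = 13 + 5Q gives Q* = 4.125, P* = 33.625.
With the tax, sellers need 24 more per unit: 46 - 3Q = 13 + 5Q + 24, so Q_t = 1.125. Buyers pay P_b = 42.625; sellers receive P_s = P_b - 24 = 18.625.
Producer surplus is the triangle above supply below P_s: (1/2)(1.125)(18.625 - 13) = 3.1641.

3.16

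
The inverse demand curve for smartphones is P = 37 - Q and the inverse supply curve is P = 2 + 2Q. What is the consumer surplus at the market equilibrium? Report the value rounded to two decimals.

68.06

Setting demand equal to supply, 35 = 3Q, so Q* = 11.6667 and P* = 25.3333.
CS is the area between the demand curve and P* from 0 to Q*: (1/2)(11.6667)(11.6667) = 68.0556.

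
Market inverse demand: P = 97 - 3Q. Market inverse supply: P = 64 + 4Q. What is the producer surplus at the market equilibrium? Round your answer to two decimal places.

Set 97 - 3Q = 64 + 4Q, which gives 33 = 7Q, so Q* = 4.7143 and P* = 97 - 3(4.7143) = 82.8571.
PS is the area between P* and the supply curve from 0 to Q*: (1/2)(4.7143)(18.8571) = 44.449.

44.45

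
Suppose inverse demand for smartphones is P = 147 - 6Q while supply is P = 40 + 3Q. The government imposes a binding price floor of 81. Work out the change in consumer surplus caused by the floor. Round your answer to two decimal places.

-61.04

Without the control, 147 - 6Q = 40 + 3Q so Q* = 11.8889 and P* = 75.6667.
At the floor price 81, quantity demanded is (147 - 81)/6 = 11; demand is the short side, so Q = 11 trades at P = 81.
CS goes from (1/2)(11.8889)(71.3333) = 424.037 to 363 (computed as (147 - 81)(11) - (1/2)(6)(11)^2), a change of -61.037.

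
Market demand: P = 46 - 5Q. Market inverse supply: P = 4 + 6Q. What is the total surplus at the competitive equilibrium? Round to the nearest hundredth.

80.18

Set 46 - 5Q = 4 + 6Q, which gives 42 = 11Q, so Q* = 3.8182 and P* = 46 - 5(3.8182) = 26.9091.
Total surplus is the full triangle between the curves from 0 to Q*: (1/2)(3.8182)(46 - 4) = 80.1818.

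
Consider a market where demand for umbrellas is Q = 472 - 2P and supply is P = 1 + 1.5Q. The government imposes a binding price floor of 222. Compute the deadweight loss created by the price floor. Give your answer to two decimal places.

8010.25

Rewriting demand in inverse form: P = 236 - 0.5Q.
Without the control, 236 - 0.5Q = 1 + 1.5Q so Q* = 117.5 and P* = 177.25.
At the floor price 222, quantity demanded is (236 - 222)/0.5 = 28; demand is the short side, so Q = 28 trades at P = 222.
The lost-trades triangle has base Q* - 28 = 89.5 and height equal to the gap between the curves at Q = 28, which is 222 - 43 = 179. DWL = (1/2)(89.5)(179) = 8010.25.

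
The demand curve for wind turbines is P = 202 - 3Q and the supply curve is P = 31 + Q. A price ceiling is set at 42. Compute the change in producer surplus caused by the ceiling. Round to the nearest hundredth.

Free-market equilibrium: 202 - 3Q = 31 + Q gives Q* = 42.75, P* = 73.75.
At the ceiling price 42, quantity supplied is (42 - 31)/1 = 11; supply is the short side, so Q = 11 trades at P = 42.
PS goes from (1/2)(42.75)(42.75) = 913.7812 to 60.5 (computed as (42 - 31)(11) - (1/2)(1)(11)^2), a change of -853.2812.

-853.28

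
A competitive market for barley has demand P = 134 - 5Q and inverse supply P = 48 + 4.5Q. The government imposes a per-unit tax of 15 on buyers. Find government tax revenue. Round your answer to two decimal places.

112.11

Pre-tax equilibrium: 134 - 5Q = 48 + 4.5Q gives Q* = 9.0526, P* = 88.7368.
With the tax, buyers' net willingness to pay falls by 15: (134 - 15) - 5Q = 48 + 4.5Q, so Q_t = 7.4737. Buyers pay P_b = 96.6316; sellers receive P_s = P_b - 15 = 81.6316.
Revenue is the tax times quantity traded: 15 x 7.4737 = 112.1053.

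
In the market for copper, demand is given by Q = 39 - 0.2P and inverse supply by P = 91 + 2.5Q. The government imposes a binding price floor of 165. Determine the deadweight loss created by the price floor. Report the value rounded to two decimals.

Rewriting demand in inverse form: P = 195 - 5Q.
Without the control, 195 - 5Q = 91 + 2.5Q so Q* = 13.8667 and P* = 125.6667.
At P = 165, buyers demand (195 - 165)/5 = 6 while sellers would supply more, so the quantity traded is 6 at price 165.
The lost-trades triangle has base Q* - 6 = 7.8667 and height equal to the gap between the curves at Q = 6, which is 165 - 106 = 59. DWL = (1/2)(7.8667)(59) = 232.0667.

232.07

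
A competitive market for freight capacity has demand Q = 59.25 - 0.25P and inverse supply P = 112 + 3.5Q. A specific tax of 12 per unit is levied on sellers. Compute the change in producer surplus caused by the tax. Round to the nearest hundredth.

-88.85

Rewriting demand in inverse form: P = 237 - 4Q.
Without the tax, 237 - 4Q = 112 + 3.5Q so Q* = 16.6667 and P* = 170.3333.
A tax on sellers shifts supply up by 12: 237 - 4Q = 112 + 3.5Q + 12, so Q_t = 15.0667. Buyers pay P_b = 176.7333; sellers receive P_s = P_b - 12 = 164.7333.
PS falls from (1/2)(16.6667)(58.3333) = 486.1111 to (1/2)(15.0667)(52.7333) = 397.2578, a change of -88.8533.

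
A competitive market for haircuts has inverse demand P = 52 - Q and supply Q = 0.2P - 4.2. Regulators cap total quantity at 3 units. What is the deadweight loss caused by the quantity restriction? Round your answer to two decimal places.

14.08

Rewriting supply in inverse form: P = 21 + 5Q.
Unrestricted equilibrium: Q* = (52 - 21)/(1 + 5) = 5.1667.
At Q = 3 the demand price is 52 - (3) = 49 and the supply price is 21 + 5(3) = 36.
Deadweight loss is the triangle between the curves from 3 to 5.1667: (1/2)(49 - 36)(5.1667 - 3) = 14.0833.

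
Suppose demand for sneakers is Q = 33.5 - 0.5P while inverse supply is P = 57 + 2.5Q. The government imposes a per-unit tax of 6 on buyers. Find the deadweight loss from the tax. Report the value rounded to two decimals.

4.00

Rewriting demand in inverse form: P = 67 - 2Q.
Without the tax, 67 - 2Q = 57 + 2.5Q so Q* = 2.2222 and P* = 62.5556.
With the tax, buyers' net willingness to pay falls by 6: (67 - 6) - 2Q = 57 + 2.5Q, so Q_t = 0.8889. Buyers pay P_b = 65.2222; sellers receive P_s = P_b - 6 = 59.2222.
Deadweight loss is the triangle between the curves from Q_t to Q*: (1/2)(2.2222 - 0.8889)(6) = 4.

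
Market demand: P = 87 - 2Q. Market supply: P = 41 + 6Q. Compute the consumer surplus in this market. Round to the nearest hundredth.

Setting demand equal to supply, 46 = 8Q, so Q* = 5.75 and P* = 75.5.
Consumer surplus is the triangle under demand above P*: (1/2)(5.75)(87 - 75.5) = (1/2)(5.75)(11.5) = 33.0625.

33.06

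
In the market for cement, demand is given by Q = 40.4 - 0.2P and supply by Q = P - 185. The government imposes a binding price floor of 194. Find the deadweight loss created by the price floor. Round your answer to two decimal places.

4.56

Rewriting demand in inverse form: P = 202 - 5Q.
Rewriting supply in inverse form: P = 185 + Q.
Without the control, 202 - 5Q = 185 + Q so Q* = 2.8333 and P* = 187.8333.
At the floor price 194, quantity demanded is (202 - 194)/5 = 1.6; demand is the short side, so Q = 1.6 trades at P = 194.
The lost-trades triangle has base Q* - 1.6 = 1.2333 and height equal to the gap between the curves at Q = 1.6, which is 194 - 186.6 = 7.4. DWL = (1/2)(1.2333)(7.4) = 4.5633.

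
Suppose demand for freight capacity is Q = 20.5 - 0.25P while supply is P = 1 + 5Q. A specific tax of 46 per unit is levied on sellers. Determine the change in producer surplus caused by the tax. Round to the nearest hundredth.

-164.69

Rewriting demand in inverse form: P = 82 - 4Q.
Without the tax, 82 - 4Q = 1 + 5Q so Q* = 9 and P* = 46.
A tax on sellers shifts supply up by 46: 82 - 4Q = 1 + 5Q + 46, so Q_t = 3.8889. Buyers pay P_b = 66.4444; sellers receive P_s = P_b - 46 = 20.4444.
Producers lose the trapezoid between P_s and P* out to Q_t plus the triangle from Q_t to Q*: change in PS = 37.8086 - 202.5 = -164.6914.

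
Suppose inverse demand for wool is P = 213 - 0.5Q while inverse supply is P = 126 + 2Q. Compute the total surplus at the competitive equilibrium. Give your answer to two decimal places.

Set 213 - 0.5Q = 126 + 2Q, which gives 87 = 2.5Q, so Q* = 34.8 and P* = 213 - 0.5(34.8) = 195.6.
CS = (1/2)(34.8)(17.4) = 302.76 and PS = (1/2)(34.8)(69.6) = 1211.04, so total surplus = 1513.8.

1513.80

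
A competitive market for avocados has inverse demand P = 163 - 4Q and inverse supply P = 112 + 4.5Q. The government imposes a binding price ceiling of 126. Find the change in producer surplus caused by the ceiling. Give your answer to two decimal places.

-59.22

Without the control, 163 - 4Q = 112 + 4.5Q so Q* = 6 and P* = 139.
At P = 126, sellers supply (126 - 112)/4.5 = 3.1111 while buyers want more, so the quantity traded is 3.1111 at price 126.
PS goes from (1/2)(6)(27) = 81 to 21.7778 (computed as (126 - 112)(3.1111) - (1/2)(4.5)(3.1111)^2), a change of -59.2222.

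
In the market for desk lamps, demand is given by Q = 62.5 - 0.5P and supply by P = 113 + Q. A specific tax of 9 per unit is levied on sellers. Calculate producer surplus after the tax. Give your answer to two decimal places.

0.50

Rewriting demand in inverse form: P = 125 - 2Q.
Pre-tax equilibrium: 125 - 2Q = 113 + Q gives Q* = 4, P* = 117.
A tax on sellers shifts supply up by 9: 125 - 2Q = 113 + Q + 9, so Q_t = 1. Buyers pay P_b = 123; sellers receive P_s = P_b - 9 = 114.
Producer surplus is the triangle above supply below P_s: (1/2)(1)(114 - 113) = 0.5.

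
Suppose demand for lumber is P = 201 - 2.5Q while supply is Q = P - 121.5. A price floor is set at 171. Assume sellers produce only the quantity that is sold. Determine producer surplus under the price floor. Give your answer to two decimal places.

522.00

Rewriting supply in inverse form: P = 121.5 + Q.
Free-market equilibrium: 201 - 2.5Q = 121.5 + Q gives Q* = 22.7143, P* = 144.2143.
At the floor price 171, quantity demanded is (201 - 171)/2.5 = 12; demand is the short side, so Q = 12 trades at P = 171.
The supply price at Q = 12 is 133.5. PS is the trapezoid between 171 and supply over [0, 12]: (1/2)[(171 - 121.5) + (171 - 133.5)](12) = 522.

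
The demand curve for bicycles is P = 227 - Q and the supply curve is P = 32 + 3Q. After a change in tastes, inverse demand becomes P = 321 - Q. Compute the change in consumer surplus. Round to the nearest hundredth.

Initial equilibrium: Q_0 = 48.75, P_0 = 178.25; CS_0 = (1/2)(48.75)(48.75) = 1188.2812, PS_0 = (1/2)(48.75)(146.25) = 3564.8438.
New equilibrium: 321 - Q = 32 + 3Q gives Q_1 = 72.25, P_1 = 248.75; CS_1 = 2610.0312, PS_1 = 7830.0938.
Change in consumer surplus = 2610.0312 - 1188.2812 = 1421.75.

1421.75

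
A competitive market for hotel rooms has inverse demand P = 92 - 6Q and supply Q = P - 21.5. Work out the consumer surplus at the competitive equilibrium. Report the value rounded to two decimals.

Rewriting supply in inverse form: P = 21.5 + Q.
Set 92 - 6Q = 21.5 + Q, which gives 70.5 = 7Q, so Q* = 10.0714 and P* = 92 - 6(10.0714) = 31.5714.
The demand choke price is 92, so CS = (1/2)(Q*)(92 - P*) = (1/2)(10.0714)(60.4286) = 304.301.

304.30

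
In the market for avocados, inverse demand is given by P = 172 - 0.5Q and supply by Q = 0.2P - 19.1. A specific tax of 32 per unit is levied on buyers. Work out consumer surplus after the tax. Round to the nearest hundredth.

Rewriting supply in inverse form: P = 95.5 + 5Q.
Without the tax, 172 - 0.5Q = 95.5 + 5Q so Q* = 13.9091 and P* = 165.0455.
With the tax, buyers' net willingness to pay falls by 32: (172 - 32) - 0.5Q = 95.5 + 5Q, so Q_t = 8.0909. Buyers pay P_b = 167.9545; sellers receive P_s = P_b - 32 = 135.9545.
Consumer surplus is the triangle under demand above P_b: (1/2)(8.0909)(172 - 167.9545) = 16.3657.

16.37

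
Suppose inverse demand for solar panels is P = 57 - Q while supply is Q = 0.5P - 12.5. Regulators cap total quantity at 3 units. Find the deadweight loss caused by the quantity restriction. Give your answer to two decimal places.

88.17

Rewriting supply in inverse form: P = 25 + 2Q.
Unrestricted equilibrium: Q* = (57 - 25)/(1 + 2) = 10.6667.
At Q = 3 the demand price is 57 - (3) = 54 and the supply price is 25 + 2(3) = 31.
DWL = (1/2)(gap between curves at 3) x (Q* - 3) = (1/2)(23)(7.6667) = 88.1667.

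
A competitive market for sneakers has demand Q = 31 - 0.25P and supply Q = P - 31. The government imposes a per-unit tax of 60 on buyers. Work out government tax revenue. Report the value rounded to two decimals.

396.00

Rewriting demand in inverse form: P = 124 - 4Q.
Rewriting supply in inverse form: P = 31 + Q.
Pre-tax equilibrium: 124 - 4Q = 31 + Q gives Q* = 18.6, P* = 49.6.
A tax on buyers shifts demand down by 60: (124 - 60) - 4Q = 31 + Q, so Q_t = 6.6. Buyers pay P_b = 97.6; sellers receive P_s = P_b - 60 = 37.6.
Tax revenue = t x Q_t = 60 x 6.6 = 396.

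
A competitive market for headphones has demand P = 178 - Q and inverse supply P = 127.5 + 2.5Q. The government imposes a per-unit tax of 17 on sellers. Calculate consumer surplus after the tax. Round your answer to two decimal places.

45.81

Pre-tax equilibrium: 178 - Q = 127.5 + 2.5Q gives Q* = 14.4286, P* = 163.5714.
A tax on sellers shifts supply up by 17: 178 - Q = 127.5 + 2.5Q + 17, so Q_t = 9.5714. Buyers pay P_b = 168.4286; sellers receive P_s = P_b - 17 = 151.4286.
CS = (1/2)(Q_t)(178 - P_b) = (1/2)(9.5714)(9.5714) = 45.8061.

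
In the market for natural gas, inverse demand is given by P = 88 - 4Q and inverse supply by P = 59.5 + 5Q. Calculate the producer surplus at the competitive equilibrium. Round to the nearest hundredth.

25.07

Set 88 - 4Q = 59.5 + 5Q, which gives 28.5 = 9Q, so Q* = 3.1667 and P* = 88 - 4(3.1667) = 75.3333.
The supply curve's price intercept is 59.5, so PS = (1/2)(Q*)(P* - 59.5) = (1/2)(3.1667)(15.8333) = 25.0694.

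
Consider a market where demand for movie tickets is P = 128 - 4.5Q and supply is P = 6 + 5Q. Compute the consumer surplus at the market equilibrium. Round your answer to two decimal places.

371.07

Setting demand equal to supply, 122 = 9.5Q, so Q* = 12.8421 and P* = 70.2105.
CS is the area between the demand curve and P* from 0 to Q*: (1/2)(12.8421)(57.7895) = 371.0693.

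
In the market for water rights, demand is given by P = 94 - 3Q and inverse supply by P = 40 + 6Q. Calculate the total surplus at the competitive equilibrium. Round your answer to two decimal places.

Set 94 - 3Q = 40 + 6Q, which gives 54 = 9Q, so Q* = 6 and P* = 94 - 3(6) = 76.
CS = (1/2)(6)(18) = 54 and PS = (1/2)(6)(36) = 108, so total surplus = 162.

162.00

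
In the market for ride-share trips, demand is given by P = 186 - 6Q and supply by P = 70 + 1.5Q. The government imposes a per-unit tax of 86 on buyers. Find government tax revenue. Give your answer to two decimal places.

Without the tax, 186 - 6Q = 70 + 1.5Q so Q* = 15.4667 and P* = 93.2.
With the tax, buyers' net willingness to pay falls by 86: (186 - 86) - 6Q = 70 + 1.5Q, so Q_t = 4. Buyers pay P_b = 162; sellers receive P_s = P_b - 86 = 76.
Tax revenue = t x Q_t = 86 x 4 = 344.

344.00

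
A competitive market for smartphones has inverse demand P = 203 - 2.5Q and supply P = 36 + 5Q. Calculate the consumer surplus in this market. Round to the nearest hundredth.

619.76

Equilibrium: 203 - 2.5Q = 36 + 5Q, so Q* = 22.2667 and P* = 147.3333.
CS is the area between the demand curve and P* from 0 to Q*: (1/2)(22.2667)(55.6667) = 619.7556.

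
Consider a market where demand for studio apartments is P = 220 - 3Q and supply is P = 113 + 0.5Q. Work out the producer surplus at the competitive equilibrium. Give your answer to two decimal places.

233.65

Equilibrium: 220 - 3Q = 113 + 0.5Q, so Q* = 30.5714 and P* = 128.2857.
PS is the area between P* and the supply curve from 0 to Q*: (1/2)(30.5714)(15.2857) = 233.6531.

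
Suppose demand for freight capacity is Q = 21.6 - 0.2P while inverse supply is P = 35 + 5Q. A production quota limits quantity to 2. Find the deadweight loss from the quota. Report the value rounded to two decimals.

140.45

Rewriting demand in inverse form: P = 108 - 5Q.
Unrestricted equilibrium: Q* = (108 - 35)/(5 + 5) = 7.3.
At Q = 2 the demand price is 108 - 5(2) = 98 and the supply price is 35 + 5(2) = 45.
DWL = (1/2)(gap between curves at 2) x (Q* - 2) = (1/2)(53)(5.3) = 140.45.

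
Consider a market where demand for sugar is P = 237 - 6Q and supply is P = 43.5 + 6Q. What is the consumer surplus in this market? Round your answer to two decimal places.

780.05

Set 237 - 6Q = 43.5 + 6Q, which gives 193.5 = 12Q, so Q* = 16.125 and P* = 237 - 6(16.125) = 140.25.
The demand choke price is 237, so CS = (1/2)(Q*)(237 - P*) = (1/2)(16.125)(96.75) = 780.0469.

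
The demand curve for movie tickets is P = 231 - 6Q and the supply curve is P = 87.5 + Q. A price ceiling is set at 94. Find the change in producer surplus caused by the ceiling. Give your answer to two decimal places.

-189.00

Free-market equilibrium: 231 - 6Q = 87.5 + Q gives Q* = 20.5, P* = 108.
At P = 94, sellers supply (94 - 87.5)/1 = 6.5 while buyers want more, so the quantity traded is 6.5 at price 94.
PS goes from (1/2)(20.5)(20.5) = 210.125 to 21.125 (computed as (94 - 87.5)(6.5) - (1/2)(1)(6.5)^2), a change of -189.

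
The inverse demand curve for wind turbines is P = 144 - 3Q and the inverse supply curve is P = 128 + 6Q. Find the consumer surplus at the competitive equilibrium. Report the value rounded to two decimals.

Set 144 - 3Q = 128 + 6Q, which gives 16 = 9Q, so Q* = 1.7778 and P* = 144 - 3(1.7778) = 138.6667.
CS is the area between the demand curve and P* from 0 to Q*: (1/2)(1.7778)(5.3333) = 4.7407.

4.74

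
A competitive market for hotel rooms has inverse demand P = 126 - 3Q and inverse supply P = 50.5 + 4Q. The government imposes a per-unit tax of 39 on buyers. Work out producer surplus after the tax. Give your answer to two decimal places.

Pre-tax equilibrium: 126 - 3Q = 50.5 + 4Q gives Q* = 10.7857, P* = 93.6429.
With the tax, buyers' net willingness to pay falls by 39: (126 - 39) - 3Q = 50.5 + 4Q, so Q_t = 5.2143. Buyers pay P_b = 110.3571; sellers receive P_s = P_b - 39 = 71.3571.
Producer surplus is the triangle above supply below P_s: (1/2)(5.2143)(71.3571 - 50.5) = 54.3776.

54.38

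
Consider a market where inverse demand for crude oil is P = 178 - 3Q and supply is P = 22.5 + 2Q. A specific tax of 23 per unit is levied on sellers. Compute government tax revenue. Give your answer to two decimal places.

Without the tax, 178 - 3Q = 22.5 + 2Q so Q* = 31.1 and P* = 84.7.
A tax on sellers shifts supply up by 23: 178 - 3Q = 22.5 + 2Q + 23, so Q_t = 26.5. Buyers pay P_b = 98.5; sellers receive P_s = P_b - 23 = 75.5.
Tax revenue = t x Q_t = 23 x 26.5 = 609.5.

609.50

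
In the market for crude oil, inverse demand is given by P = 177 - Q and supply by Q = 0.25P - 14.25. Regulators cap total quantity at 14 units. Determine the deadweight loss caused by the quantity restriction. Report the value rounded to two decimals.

Rewriting supply in inverse form: P = 57 + 4Q.
Without the quota, 177 - Q = 57 + 4Q gives Q* = 24.
At Q = 14 the demand price is 177 - (14) = 163 and the supply price is 57 + 4(14) = 113.
DWL = (1/2)(gap between curves at 14) x (Q* - 14) = (1/2)(50)(10) = 250.

250.00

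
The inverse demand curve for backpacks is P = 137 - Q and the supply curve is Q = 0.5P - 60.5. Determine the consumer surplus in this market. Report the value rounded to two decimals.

14.22

Rewriting supply in inverse form: P = 121 + 2Q.
Equilibrium: 137 - Q = 121 + 2Q, so Q* = 5.3333 and P* = 131.6667.
Consumer surplus is the triangle under demand above P*: (1/2)(5.3333)(137 - 131.6667) = (1/2)(5.3333)(5.3333) = 14.2222.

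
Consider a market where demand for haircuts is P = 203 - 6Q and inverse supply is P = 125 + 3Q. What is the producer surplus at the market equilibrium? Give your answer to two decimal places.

Equilibrium: 203 - 6Q = 125 + 3Q, so Q* = 8.6667 and P* = 151.
The supply curve's price intercept is 125, so PS = (1/2)(Q*)(P* - 125) = (1/2)(8.6667)(26) = 112.6667.

112.67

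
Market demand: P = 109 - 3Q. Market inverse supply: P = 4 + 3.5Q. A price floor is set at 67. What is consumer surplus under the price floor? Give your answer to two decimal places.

294.00

Free-market equilibrium: 109 - 3Q = 4 + 3.5Q gives Q* = 16.1538, P* = 60.5385.
At P = 67, buyers demand (109 - 67)/3 = 14 while sellers would supply more, so the quantity traded is 14 at price 67.
CS is the triangle under demand above 67: (1/2)(14)(109 - 67) = 294.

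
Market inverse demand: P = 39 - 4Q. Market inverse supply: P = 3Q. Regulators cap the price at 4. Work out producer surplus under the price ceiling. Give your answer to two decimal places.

2.67

Free-market equilibrium: 39 - 4Q = 3Q gives Q* = 5.5714, P* = 16.7143.
At P = 4, sellers supply (4 - 0)/3 = 1.3333 while buyers want more, so the quantity traded is 1.3333 at price 4.
PS is the triangle above supply below 4: (1/2)(1.3333)(4 - 0) = 2.6667.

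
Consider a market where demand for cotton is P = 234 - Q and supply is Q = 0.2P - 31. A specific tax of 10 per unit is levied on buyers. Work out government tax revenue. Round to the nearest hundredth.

115.00

Rewriting supply in inverse form: P = 155 + 5Q.
Pre-tax equilibrium: 234 - Q = 155 + 5Q gives Q* = 13.1667, P* = 220.8333.
With the tax, buyers' net willingness to pay falls by 10: (234 - 10) - Q = 155 + 5Q, so Q_t = 11.5. Buyers pay P_b = 222.5; sellers receive P_s = P_b - 10 = 212.5.
Tax revenue = t x Q_t = 10 x 11.5 = 115.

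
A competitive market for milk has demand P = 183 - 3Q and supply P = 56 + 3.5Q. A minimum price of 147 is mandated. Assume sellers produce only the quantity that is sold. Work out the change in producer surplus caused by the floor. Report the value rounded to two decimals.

171.93

Without the control, 183 - 3Q = 56 + 3.5Q so Q* = 19.5385 and P* = 124.3846.
At P = 147, buyers demand (183 - 147)/3 = 12 while sellers would supply more, so the quantity traded is 12 at price 147.
PS goes from (1/2)(19.5385)(68.3846) = 668.0651 to 840 (computed as (147 - 56)(12) - (1/2)(3.5)(12)^2), a change of 171.9349.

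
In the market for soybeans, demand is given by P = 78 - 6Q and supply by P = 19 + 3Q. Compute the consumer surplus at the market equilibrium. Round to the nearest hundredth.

Set 78 - 6Q = 19 + 3Q, which gives 59 = 9Q, so Q* = 6.5556 and P* = 78 - 6(6.5556) = 38.6667.
The demand choke price is 78, so CS = (1/2)(Q*)(78 - P*) = (1/2)(6.5556)(39.3333) = 128.9259.

128.93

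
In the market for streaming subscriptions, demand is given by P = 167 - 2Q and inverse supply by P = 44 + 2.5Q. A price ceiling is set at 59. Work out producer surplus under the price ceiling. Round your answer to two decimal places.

Free-market equilibrium: 167 - 2Q = 44 + 2.5Q gives Q* = 27.3333, P* = 112.3333.
At P = 59, sellers supply (59 - 44)/2.5 = 6 while buyers want more, so the quantity traded is 6 at price 59.
PS is the triangle above supply below 59: (1/2)(6)(59 - 44) = 45.

45.00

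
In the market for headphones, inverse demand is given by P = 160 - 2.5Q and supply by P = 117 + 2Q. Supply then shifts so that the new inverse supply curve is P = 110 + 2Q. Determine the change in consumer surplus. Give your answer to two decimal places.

Initial equilibrium: Q_0 = 9.5556, P_0 = 136.1111; CS_0 = (1/2)(9.5556)(23.8889) = 114.1358, PS_0 = (1/2)(9.5556)(19.1111) = 91.3086.
New equilibrium: 160 - 2.5Q = 110 + 2Q gives Q_1 = 11.1111, P_1 = 132.2222; CS_1 = 154.321, PS_1 = 123.4568.
Change in consumer surplus = 154.321 - 114.1358 = 40.1852.

40.19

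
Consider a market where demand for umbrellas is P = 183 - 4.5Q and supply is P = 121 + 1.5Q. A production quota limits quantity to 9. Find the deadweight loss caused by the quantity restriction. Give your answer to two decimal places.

5.33

Unrestricted equilibrium: Q* = (183 - 121)/(4.5 + 1.5) = 10.3333.
At Q = 9 the demand price is 183 - 4.5(9) = 142.5 and the supply price is 121 + 1.5(9) = 134.5.
DWL = (1/2)(gap between curves at 9) x (Q* - 9) = (1/2)(8)(1.3333) = 5.3333.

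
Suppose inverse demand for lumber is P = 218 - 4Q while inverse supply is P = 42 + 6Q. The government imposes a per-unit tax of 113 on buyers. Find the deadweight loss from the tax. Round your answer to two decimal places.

Pre-tax equilibrium: 218 - 4Q = 42 + 6Q gives Q* = 17.6, P* = 147.6.
A tax on buyers shifts demand down by 113: (218 - 113) - 4Q = 42 + 6Q, so Q_t = 6.3. Buyers pay P_b = 192.8; sellers receive P_s = P_b - 113 = 79.8.
Deadweight loss is the triangle between the curves from Q_t to Q*: (1/2)(17.6 - 6.3)(113) = 638.45.

638.45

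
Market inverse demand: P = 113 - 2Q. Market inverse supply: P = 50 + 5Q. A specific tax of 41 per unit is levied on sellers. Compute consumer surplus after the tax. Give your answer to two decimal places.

Pre-tax equilibrium: 113 - 2Q = 50 + 5Q gives Q* = 9, P* = 95.
A tax on sellers shifts supply up by 41: 113 - 2Q = 50 + 5Q + 41, so Q_t = 3.1429. Buyers pay P_b = 106.7143; sellers receive P_s = P_b - 41 = 65.7143.
CS = (1/2)(Q_t)(113 - P_b) = (1/2)(3.1429)(6.2857) = 9.8776.

9.88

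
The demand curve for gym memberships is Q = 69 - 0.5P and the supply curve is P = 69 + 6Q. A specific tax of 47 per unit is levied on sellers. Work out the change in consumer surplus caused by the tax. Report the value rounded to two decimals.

Rewriting demand in inverse form: P = 138 - 2Q.
Pre-tax equilibrium: 138 - 2Q = 69 + 6Q gives Q* = 8.625, P* = 120.75.
A tax on sellers shifts supply up by 47: 138 - 2Q = 69 + 6Q + 47, so Q_t = 2.75. Buyers pay P_b = 132.5; sellers receive P_s = P_b - 47 = 85.5.
Consumers lose the trapezoid between P* and P_b out to Q_t plus the triangle from Q_t to Q*: change in CS = 7.5625 - 74.3906 = -66.8281.

-66.83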